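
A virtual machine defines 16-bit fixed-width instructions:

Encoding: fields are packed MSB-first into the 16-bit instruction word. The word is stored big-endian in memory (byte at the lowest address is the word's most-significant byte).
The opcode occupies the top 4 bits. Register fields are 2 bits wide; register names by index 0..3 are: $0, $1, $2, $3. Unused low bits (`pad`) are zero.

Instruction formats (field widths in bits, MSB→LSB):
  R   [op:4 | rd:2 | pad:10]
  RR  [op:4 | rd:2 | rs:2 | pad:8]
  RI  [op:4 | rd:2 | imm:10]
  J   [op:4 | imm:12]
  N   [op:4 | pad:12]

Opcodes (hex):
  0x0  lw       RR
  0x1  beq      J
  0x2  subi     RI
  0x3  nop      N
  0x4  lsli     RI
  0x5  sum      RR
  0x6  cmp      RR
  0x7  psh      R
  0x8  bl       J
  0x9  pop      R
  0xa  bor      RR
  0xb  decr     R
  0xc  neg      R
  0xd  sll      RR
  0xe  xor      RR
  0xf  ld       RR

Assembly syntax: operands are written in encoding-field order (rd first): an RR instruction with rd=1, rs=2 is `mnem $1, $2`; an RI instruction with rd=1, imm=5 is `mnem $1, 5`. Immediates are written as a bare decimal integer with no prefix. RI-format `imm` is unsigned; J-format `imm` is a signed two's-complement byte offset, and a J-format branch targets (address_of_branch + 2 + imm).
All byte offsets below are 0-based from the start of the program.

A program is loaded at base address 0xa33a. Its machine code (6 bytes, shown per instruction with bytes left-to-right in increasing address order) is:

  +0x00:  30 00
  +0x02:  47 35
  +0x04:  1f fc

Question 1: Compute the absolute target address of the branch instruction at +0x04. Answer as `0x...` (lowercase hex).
[04] 1f fc → 0x1ffc
  op=0x1ffc>>12=0x1 ⇒ beq (J)
  imm@[11:0]=0xffc (s12→-4) ⇒ -4
  target = base 0xa33a + off 0x04 + 2 + imm -4 = 0xa33c

0xa33c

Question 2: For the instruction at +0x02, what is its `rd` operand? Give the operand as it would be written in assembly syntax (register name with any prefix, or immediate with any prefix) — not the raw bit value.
$1

+0x02: 47 35 ⇒ word 0x4735 (big)
  top 4b → 0x4 → lsli [RI]
  [11:10] rd=1 = $1
  [9:0] imm=821 = 821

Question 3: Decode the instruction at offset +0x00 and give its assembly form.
nop

+0x00: 30 00 ⇒ word 0x3000 (big)
  opcode bits[15:12]=0x3: nop/N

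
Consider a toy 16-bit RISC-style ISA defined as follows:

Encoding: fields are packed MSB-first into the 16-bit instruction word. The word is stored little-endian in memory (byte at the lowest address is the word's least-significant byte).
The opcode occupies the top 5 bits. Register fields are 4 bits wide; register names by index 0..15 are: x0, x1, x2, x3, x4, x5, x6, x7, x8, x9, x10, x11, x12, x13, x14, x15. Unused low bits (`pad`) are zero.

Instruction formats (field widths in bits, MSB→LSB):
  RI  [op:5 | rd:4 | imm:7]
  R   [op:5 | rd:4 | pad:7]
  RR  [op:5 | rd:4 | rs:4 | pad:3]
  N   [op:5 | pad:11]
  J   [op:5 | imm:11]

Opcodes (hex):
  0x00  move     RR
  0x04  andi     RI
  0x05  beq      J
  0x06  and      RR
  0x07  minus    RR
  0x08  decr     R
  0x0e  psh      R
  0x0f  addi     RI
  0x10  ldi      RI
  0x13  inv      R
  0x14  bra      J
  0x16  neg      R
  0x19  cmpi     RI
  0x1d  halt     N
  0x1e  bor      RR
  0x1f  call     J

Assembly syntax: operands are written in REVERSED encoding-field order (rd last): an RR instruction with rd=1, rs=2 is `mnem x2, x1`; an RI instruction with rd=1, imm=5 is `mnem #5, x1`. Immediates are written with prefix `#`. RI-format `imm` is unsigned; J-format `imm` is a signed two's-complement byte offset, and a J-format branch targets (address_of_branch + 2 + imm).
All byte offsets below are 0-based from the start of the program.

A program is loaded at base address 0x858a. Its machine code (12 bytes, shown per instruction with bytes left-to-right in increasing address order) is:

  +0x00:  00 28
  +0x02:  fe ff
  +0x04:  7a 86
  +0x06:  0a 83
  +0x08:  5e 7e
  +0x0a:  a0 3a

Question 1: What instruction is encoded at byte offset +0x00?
beq #0

@+00  little-endian(00 28) = 0x2800
  top 5b → 0x5 → beq [J]
  imm: (w>>0)&0x7ff=0x0 → #0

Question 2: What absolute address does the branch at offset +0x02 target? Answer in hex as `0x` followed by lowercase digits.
0x858c

@+02  little-endian(fe ff) = 0xfffe
  top 5b → 0x1f → call [J]
  [10:0] imm=2046 (s11→-2) = #-2
  target = base 0x858a + off 0x02 + 2 + imm -2 = 0x858c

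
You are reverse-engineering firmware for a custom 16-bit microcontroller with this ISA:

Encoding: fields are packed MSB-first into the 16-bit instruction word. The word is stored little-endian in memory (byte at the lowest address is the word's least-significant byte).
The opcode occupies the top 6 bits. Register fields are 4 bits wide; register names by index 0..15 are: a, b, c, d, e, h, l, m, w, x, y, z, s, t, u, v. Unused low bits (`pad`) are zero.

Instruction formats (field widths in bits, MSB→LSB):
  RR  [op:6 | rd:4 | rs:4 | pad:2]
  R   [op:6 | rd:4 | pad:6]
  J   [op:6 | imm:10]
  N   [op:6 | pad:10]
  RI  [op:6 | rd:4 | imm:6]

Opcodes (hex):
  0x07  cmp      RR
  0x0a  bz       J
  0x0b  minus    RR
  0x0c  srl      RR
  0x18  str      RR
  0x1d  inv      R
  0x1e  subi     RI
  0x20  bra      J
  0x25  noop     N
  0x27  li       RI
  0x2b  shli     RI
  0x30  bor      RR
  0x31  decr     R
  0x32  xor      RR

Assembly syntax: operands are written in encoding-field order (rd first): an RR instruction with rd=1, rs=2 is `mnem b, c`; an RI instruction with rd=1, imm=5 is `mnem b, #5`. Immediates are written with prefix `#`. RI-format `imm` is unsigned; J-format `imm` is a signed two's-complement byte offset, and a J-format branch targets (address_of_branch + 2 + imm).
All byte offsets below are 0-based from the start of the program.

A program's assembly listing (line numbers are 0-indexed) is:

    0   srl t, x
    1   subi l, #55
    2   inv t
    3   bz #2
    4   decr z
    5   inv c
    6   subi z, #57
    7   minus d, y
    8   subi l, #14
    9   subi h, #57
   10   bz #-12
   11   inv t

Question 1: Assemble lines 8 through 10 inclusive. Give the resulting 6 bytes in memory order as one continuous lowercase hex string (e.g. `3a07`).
8e797979f42b

L8: subi op=0x1e:6|rd=6:4|imm=14:6 ⇒ 0x798e ⇒ little 8e 79
L9: subi op=0x1e:6|rd=5:4|imm=57:6 ⇒ 0x7979 ⇒ little 79 79
L10: bz op=0xa:6|imm=-12:10 ⇒ 0x2bf4 ⇒ little f4 2b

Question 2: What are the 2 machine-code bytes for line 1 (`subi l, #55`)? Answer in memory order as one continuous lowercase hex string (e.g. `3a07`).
b779

line 1 (subi): pack op=0x1e:6|rd=6:4|imm=55:6 = 0x79b7; little→ b7 79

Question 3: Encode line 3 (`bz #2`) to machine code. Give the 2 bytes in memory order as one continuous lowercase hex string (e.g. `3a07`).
0228

L3: bz op=0xa:6|imm=2:10 ⇒ 0x2802 ⇒ little 02 28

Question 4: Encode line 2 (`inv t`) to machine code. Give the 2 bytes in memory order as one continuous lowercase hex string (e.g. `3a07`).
4077

L2: inv op=0x1d:6|rd=13:4|pad=0:6 ⇒ 0x7740 ⇒ little 40 77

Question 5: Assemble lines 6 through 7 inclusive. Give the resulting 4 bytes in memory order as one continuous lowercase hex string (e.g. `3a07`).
f97ae82c

line 6 (subi): pack op=0x1e:6|rd=11:4|imm=57:6 = 0x7af9; little→ f9 7a
line 7 (minus): pack op=0xb:6|rd=3:4|rs=10:4|pad=0:2 = 0x2ce8; little→ e8 2c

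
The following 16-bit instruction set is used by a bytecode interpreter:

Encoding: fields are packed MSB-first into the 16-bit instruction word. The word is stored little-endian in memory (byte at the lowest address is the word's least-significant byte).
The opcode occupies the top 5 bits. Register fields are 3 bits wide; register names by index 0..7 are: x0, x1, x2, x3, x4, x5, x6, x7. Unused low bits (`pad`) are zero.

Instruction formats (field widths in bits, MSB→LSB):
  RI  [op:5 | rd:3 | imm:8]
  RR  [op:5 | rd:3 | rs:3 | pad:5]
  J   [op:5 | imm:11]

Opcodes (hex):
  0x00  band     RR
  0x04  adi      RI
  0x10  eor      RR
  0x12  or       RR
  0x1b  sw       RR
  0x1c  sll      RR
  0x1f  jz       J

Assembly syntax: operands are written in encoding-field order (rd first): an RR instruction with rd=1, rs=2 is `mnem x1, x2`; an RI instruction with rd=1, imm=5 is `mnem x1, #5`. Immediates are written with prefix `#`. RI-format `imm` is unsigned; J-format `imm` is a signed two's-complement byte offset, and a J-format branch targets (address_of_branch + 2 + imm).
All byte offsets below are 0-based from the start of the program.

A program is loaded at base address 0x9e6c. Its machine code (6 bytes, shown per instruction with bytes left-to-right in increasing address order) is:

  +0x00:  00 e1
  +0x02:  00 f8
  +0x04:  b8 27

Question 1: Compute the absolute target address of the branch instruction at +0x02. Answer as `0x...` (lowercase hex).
off 0x02: read 00 f8 as little → 0xf800
  op=0xf800>>11=0x1f ⇒ jz (J)
  [10:0] imm=0 = #0
  target = base 0x9e6c + off 0x02 + 2 + imm 0 = 0x9e70

0x9e70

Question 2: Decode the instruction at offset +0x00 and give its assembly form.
sll x1, x0

[00] 00 e1 → 0xe100
  opcode bits[15:11]=0x1c: sll/RR
  rd@[10:8]=0x1 ⇒ x1
  rs@[7:5]=0x0 ⇒ x0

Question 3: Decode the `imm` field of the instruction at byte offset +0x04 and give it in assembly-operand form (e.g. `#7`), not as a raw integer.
#184

[04] b8 27 → 0x27b8
  op=0x27b8>>11=0x4 ⇒ adi (RI)
  [10:8] rd=7 = x7
  [7:0] imm=184 = #184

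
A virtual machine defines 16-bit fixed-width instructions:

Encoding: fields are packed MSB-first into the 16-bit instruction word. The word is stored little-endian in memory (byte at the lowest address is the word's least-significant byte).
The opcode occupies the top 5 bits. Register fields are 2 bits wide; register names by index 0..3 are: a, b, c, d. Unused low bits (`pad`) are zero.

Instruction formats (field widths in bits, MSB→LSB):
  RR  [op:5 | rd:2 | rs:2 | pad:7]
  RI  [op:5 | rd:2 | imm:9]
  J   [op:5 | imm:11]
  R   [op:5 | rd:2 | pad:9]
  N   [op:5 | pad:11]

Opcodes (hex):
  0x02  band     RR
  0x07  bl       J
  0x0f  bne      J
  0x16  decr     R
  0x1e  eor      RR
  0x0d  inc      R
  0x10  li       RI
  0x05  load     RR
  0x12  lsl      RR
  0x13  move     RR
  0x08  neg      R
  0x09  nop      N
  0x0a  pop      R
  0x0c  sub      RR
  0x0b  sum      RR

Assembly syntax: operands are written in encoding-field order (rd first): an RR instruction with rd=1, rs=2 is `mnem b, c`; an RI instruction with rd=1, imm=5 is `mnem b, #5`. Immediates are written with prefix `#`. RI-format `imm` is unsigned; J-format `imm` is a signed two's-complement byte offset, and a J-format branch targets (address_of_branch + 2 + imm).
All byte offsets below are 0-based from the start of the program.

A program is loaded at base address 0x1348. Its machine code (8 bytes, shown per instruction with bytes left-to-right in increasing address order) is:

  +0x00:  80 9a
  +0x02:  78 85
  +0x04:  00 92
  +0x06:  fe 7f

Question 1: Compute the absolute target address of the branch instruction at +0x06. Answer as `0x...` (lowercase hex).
0x134e

+0x06: fe 7f ⇒ word 0x7ffe (little)
  opcode bits[15:11]=0xf: bne/J
  [10:0] imm=2046 (s11→-2) = #-2
  target = base 0x1348 + off 0x06 + 2 + imm -2 = 0x134e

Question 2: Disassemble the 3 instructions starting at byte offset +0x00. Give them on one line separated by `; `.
move b, b; li c, #376; lsl b, a

off 0x00: read 80 9a as little → 0x9a80
  opcode bits[15:11]=0x13: move/RR
  rd@[10:9]=0x1 ⇒ b
  rs@[8:7]=0x1 ⇒ b
off 0x02: read 78 85 as little → 0x8578
  opcode bits[15:11]=0x10: li/RI
  rd@[10:9]=0x2 ⇒ c
  imm@[8:0]=0x178 ⇒ #376
off 0x04: read 00 92 as little → 0x9200
  opcode bits[15:11]=0x12: lsl/RR
  rd@[10:9]=0x1 ⇒ b
  rs@[8:7]=0x0 ⇒ a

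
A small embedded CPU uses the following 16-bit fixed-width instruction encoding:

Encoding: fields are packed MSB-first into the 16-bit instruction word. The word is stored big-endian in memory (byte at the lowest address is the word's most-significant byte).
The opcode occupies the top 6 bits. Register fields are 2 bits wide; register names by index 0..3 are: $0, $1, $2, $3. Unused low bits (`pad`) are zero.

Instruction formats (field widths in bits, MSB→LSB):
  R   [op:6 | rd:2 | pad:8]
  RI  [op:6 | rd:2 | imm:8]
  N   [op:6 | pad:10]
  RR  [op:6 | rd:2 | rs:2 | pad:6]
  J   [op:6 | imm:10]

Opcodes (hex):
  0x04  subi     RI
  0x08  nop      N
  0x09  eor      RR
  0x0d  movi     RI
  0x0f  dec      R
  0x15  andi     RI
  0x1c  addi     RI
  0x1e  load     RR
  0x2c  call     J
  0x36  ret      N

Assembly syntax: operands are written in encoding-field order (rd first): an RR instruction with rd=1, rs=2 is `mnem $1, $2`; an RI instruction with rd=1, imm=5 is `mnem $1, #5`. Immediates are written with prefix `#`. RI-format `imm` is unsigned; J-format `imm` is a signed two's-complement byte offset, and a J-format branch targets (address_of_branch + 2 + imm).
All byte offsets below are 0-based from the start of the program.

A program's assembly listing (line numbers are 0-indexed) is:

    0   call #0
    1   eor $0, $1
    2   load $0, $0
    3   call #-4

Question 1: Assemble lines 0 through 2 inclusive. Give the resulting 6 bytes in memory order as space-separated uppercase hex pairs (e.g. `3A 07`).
0. call fields op=0x2c:6|imm=0:10 → word b000h → b0 00
1. eor fields op=0x9:6|rd=0:2|rs=1:2|pad=0:6 → word 2440h → 24 40
2. load fields op=0x1e:6|rd=0:2|rs=0:2|pad=0:6 → word 7800h → 78 00

B0 00 24 40 78 00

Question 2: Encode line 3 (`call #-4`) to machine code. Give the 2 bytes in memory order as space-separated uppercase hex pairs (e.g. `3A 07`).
B3 FC

L3: call op=0x2c:6|imm=-4:10 ⇒ 0xb3fc ⇒ big b3 fc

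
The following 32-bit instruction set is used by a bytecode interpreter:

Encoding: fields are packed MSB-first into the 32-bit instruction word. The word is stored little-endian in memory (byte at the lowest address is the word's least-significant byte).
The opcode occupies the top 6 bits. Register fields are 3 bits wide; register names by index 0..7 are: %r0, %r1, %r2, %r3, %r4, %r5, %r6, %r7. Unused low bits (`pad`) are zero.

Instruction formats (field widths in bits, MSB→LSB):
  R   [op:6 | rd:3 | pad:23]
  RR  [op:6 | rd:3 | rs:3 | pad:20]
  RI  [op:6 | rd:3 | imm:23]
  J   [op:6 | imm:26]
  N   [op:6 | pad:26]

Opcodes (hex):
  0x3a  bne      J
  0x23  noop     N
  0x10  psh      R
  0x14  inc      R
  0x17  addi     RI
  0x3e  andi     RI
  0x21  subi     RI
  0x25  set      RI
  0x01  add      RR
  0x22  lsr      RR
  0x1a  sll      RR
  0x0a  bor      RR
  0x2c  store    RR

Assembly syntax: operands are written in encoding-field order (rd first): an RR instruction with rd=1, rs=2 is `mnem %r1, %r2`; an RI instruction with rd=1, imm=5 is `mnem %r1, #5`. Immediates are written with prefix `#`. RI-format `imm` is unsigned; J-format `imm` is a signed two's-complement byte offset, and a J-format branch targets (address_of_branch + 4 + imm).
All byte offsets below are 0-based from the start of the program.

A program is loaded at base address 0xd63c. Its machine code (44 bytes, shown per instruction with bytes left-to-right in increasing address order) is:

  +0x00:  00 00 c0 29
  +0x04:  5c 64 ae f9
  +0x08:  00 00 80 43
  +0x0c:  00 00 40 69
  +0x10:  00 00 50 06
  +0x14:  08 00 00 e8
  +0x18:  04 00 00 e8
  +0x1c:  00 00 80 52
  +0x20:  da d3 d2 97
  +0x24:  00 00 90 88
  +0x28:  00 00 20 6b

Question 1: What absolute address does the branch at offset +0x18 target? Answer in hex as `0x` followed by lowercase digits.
+0x18: 04 00 00 e8 ⇒ word 0xe8000004 (little)
  op=0xe8000004>>26=0x3a ⇒ bne (J)
  imm: (w>>0)&0x3ffffff=0x4 → #4
  target = base 0xd63c + off 0x18 + 4 + imm 4 = 0xd65c

0xd65c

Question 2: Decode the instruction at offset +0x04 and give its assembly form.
@+04  little-endian(5c 64 ae f9) = 0xf9ae645c
  top 6b → 0x3e → andi [RI]
  rd@[25:23]=0x3 ⇒ %r3
  imm@[22:0]=0x2e645c ⇒ #3040348

andi %r3, #3040348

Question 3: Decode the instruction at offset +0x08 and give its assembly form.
+0x08: 00 00 80 43 ⇒ word 0x43800000 (little)
  op=0x43800000>>26=0x10 ⇒ psh (R)
  rd: (w>>23)&0x7=0x7 → %r7

psh %r7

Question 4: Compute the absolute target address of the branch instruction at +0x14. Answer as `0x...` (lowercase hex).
0xd65c

[14] 08 00 00 e8 → 0xe8000008
  top 6b → 0x3a → bne [J]
  imm@[25:0]=0x8 ⇒ #8
  target = base 0xd63c + off 0x14 + 4 + imm 8 = 0xd65c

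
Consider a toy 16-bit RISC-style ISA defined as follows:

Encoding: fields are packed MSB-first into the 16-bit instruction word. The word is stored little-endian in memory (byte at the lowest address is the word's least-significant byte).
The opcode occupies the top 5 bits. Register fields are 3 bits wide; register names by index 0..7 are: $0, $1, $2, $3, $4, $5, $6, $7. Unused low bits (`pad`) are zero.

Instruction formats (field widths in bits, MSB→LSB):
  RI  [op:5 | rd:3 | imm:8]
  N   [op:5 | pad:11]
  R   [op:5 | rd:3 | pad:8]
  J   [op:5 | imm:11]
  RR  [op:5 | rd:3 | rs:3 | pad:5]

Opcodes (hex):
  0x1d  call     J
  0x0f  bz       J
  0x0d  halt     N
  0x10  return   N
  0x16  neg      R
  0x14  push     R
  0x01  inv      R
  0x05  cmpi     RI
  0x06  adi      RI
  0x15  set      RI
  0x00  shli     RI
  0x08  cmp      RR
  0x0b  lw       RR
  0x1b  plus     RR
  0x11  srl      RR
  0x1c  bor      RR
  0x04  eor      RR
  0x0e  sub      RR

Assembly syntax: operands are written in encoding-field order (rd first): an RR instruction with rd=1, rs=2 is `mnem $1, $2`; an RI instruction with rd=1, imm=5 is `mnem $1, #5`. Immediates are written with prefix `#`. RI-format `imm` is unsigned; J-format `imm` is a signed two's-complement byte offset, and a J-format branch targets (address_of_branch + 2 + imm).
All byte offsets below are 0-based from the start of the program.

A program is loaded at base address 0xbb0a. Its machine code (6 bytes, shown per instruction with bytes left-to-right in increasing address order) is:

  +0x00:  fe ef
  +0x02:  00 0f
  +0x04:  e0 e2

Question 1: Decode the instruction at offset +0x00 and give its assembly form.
call #-2

+0x00: fe ef ⇒ word 0xeffe (little)
  op=0xeffe>>11=0x1d ⇒ call (J)
  imm@[10:0]=0x7fe (s11→-2) ⇒ #-2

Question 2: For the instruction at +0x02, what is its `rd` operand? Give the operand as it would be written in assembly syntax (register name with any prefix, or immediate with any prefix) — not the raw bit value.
$7

+0x02: 00 0f ⇒ word 0x0f00 (little)
  op=0x0f00>>11=0x1 ⇒ inv (R)
  rd: (w>>8)&0x7=0x7 → $7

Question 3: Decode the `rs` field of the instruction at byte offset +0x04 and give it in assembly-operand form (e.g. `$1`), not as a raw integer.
[04] e0 e2 → 0xe2e0
  op=0xe2e0>>11=0x1c ⇒ bor (RR)
  rd: (w>>8)&0x7=0x2 → $2
  rs: (w>>5)&0x7=0x7 → $7

$7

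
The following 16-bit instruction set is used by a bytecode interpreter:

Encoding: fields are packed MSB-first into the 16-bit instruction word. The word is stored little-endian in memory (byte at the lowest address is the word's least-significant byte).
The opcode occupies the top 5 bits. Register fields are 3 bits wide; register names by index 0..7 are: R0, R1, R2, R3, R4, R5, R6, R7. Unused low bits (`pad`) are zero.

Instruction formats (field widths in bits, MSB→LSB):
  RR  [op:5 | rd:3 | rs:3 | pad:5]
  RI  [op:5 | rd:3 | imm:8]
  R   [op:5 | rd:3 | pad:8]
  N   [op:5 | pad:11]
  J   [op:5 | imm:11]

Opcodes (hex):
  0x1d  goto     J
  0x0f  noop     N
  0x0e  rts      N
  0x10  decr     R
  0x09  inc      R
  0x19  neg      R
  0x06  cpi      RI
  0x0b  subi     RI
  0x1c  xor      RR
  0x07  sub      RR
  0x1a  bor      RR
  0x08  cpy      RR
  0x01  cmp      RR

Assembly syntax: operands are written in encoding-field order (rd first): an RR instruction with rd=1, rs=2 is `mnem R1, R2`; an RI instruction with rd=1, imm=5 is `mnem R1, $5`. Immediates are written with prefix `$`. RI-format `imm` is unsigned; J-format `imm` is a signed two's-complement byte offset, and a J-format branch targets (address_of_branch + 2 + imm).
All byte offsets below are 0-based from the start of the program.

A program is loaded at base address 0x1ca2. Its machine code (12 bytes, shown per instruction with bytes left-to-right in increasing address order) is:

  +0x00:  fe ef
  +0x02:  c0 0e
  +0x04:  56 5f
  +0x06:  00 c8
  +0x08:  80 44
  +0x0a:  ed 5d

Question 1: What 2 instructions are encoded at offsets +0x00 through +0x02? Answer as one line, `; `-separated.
@+00  little-endian(fe ef) = 0xeffe
  op=0xeffe>>11=0x1d ⇒ goto (J)
  [10:0] imm=2046 (s11→-2) = $-2
@+02  little-endian(c0 0e) = 0x0ec0
  op=0x0ec0>>11=0x1 ⇒ cmp (RR)
  [10:8] rd=6 = R6
  [7:5] rs=6 = R6

goto $-2; cmp R6, R6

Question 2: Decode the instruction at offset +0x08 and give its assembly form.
cpy R4, R4

@+08  little-endian(80 44) = 0x4480
  opcode bits[15:11]=0x8: cpy/RR
  [10:8] rd=4 = R4
  [7:5] rs=4 = R4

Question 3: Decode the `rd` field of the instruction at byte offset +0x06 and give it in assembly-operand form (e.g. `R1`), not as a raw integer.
[06] 00 c8 → 0xc800
  opcode bits[15:11]=0x19: neg/R
  rd: (w>>8)&0x7=0x0 → R0

R0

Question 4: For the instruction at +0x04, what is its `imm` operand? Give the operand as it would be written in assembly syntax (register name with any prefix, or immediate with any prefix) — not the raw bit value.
[04] 56 5f → 0x5f56
  top 5b → 0xb → subi [RI]
  [10:8] rd=7 = R7
  [7:0] imm=86 = $86

$86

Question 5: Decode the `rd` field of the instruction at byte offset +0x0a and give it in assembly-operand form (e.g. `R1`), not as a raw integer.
[0a] ed 5d → 0x5ded
  op=0x5ded>>11=0xb ⇒ subi (RI)
  [10:8] rd=5 = R5
  [7:0] imm=237 = $237

R5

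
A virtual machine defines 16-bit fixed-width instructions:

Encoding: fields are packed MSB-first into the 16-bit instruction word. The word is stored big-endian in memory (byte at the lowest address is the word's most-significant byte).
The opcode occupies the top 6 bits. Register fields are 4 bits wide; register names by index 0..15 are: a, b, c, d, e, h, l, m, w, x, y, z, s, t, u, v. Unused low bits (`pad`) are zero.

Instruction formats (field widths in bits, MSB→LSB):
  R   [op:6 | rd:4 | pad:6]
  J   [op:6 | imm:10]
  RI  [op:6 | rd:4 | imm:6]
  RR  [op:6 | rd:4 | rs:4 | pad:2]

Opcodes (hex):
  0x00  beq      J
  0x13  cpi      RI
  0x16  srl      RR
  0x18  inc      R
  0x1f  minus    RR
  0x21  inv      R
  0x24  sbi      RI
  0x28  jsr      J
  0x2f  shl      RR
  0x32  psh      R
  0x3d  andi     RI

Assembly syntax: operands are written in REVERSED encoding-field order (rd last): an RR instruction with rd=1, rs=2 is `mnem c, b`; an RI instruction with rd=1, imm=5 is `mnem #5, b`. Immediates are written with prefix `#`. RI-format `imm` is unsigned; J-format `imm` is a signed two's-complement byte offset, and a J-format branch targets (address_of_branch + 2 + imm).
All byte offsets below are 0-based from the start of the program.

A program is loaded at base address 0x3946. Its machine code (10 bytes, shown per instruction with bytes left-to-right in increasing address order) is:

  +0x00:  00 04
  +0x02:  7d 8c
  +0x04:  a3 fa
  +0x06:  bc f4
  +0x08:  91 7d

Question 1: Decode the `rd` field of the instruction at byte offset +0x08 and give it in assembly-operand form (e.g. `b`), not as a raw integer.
@+08  big-endian(91 7d) = 0x917d
  opcode bits[15:10]=0x24: sbi/RI
  [9:6] rd=5 = h
  [5:0] imm=61 = #61

h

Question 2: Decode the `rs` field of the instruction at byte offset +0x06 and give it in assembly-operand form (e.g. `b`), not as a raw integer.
t

off 0x06: read bc f4 as big → 0xbcf4
  op=0xbcf4>>10=0x2f ⇒ shl (RR)
  rd: (w>>6)&0xf=0x3 → d
  rs: (w>>2)&0xf=0xd → t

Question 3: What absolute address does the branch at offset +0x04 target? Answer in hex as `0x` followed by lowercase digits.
0x3946

[04] a3 fa → 0xa3fa
  op=0xa3fa>>10=0x28 ⇒ jsr (J)
  imm: (w>>0)&0x3ff=0x3fa (s10→-6) → #-6
  target = base 0x3946 + off 0x04 + 2 + imm -6 = 0x3946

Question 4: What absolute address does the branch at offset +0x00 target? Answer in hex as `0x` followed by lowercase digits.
+0x00: 00 04 ⇒ word 0x0004 (big)
  top 6b → 0x0 → beq [J]
  imm@[9:0]=0x4 ⇒ #4
  target = base 0x3946 + off 0x00 + 2 + imm 4 = 0x394c

0x394c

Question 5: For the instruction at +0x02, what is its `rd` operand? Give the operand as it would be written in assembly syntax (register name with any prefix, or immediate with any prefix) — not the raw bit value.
+0x02: 7d 8c ⇒ word 0x7d8c (big)
  op=0x7d8c>>10=0x1f ⇒ minus (RR)
  rd@[9:6]=0x6 ⇒ l
  rs@[5:2]=0x3 ⇒ d

l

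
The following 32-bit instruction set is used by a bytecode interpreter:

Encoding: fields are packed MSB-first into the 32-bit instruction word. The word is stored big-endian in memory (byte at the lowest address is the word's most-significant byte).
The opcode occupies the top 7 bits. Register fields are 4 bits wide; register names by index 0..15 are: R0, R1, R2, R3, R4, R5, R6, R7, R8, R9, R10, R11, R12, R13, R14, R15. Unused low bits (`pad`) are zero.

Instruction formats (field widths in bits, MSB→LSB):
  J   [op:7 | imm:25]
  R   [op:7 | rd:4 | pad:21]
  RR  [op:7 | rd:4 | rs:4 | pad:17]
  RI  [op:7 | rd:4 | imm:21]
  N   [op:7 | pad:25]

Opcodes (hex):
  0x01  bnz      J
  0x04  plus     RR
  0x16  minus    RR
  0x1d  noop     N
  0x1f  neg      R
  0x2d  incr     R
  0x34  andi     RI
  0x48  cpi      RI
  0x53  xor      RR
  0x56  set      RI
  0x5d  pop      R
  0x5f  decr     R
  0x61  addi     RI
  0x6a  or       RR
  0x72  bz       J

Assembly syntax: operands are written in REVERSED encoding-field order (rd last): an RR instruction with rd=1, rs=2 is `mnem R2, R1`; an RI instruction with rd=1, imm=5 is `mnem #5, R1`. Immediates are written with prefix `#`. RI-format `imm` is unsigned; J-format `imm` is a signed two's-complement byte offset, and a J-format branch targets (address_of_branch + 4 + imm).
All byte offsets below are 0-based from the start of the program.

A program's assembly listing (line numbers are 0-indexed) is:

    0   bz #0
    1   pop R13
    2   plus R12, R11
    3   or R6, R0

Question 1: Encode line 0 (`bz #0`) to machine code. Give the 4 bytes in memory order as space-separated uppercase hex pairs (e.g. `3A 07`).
E4 00 00 00

0. bz fields op=0x72:7|imm=0:25 → word e4000000h → e4 00 00 00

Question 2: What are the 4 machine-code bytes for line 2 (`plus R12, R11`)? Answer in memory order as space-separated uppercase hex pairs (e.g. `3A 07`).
line 2 (plus): pack op=0x4:7|rd=11:4|rs=12:4|pad=0:17 = 0x09780000; big→ 09 78 00 00

09 78 00 00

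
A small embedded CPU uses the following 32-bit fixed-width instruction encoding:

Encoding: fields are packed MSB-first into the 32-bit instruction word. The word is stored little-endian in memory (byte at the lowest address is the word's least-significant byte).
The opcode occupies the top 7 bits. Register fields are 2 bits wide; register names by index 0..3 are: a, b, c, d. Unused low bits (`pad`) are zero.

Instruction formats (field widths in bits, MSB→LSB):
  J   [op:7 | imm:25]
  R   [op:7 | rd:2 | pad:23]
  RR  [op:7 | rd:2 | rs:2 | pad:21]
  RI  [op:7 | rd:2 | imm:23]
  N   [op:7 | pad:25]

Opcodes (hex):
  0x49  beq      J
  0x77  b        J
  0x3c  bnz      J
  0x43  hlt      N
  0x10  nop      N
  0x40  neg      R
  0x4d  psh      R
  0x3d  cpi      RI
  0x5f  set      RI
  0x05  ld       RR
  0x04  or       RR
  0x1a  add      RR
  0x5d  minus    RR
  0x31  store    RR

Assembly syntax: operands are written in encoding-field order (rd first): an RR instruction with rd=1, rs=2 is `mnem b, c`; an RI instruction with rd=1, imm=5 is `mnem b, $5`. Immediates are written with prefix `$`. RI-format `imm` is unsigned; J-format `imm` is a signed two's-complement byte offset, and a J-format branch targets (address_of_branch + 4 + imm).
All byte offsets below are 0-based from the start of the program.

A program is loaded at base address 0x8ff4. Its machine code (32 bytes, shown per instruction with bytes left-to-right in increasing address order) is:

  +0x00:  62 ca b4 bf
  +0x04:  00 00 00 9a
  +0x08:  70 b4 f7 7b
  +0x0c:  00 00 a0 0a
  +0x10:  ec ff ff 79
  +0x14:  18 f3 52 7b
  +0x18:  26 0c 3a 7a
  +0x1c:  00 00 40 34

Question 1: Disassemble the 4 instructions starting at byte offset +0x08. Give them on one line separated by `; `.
off 0x08: read 70 b4 f7 7b as little → 0x7bf7b470
  op=0x7bf7b470>>25=0x3d ⇒ cpi (RI)
  [24:23] rd=3 = d
  [22:0] imm=7844976 = $7844976
off 0x0c: read 00 00 a0 0a as little → 0x0aa00000
  op=0x0aa00000>>25=0x5 ⇒ ld (RR)
  [24:23] rd=1 = b
  [22:21] rs=1 = b
off 0x10: read ec ff ff 79 as little → 0x79ffffec
  op=0x79ffffec>>25=0x3c ⇒ bnz (J)
  [24:0] imm=33554412 (s25→-20) = $-20
off 0x14: read 18 f3 52 7b as little → 0x7b52f318
  op=0x7b52f318>>25=0x3d ⇒ cpi (RI)
  [24:23] rd=2 = c
  [22:0] imm=5436184 = $5436184

cpi d, $7844976; ld b, b; bnz $-20; cpi c, $5436184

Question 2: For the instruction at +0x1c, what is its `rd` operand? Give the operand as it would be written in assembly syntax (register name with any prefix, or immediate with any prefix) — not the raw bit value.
off 0x1c: read 00 00 40 34 as little → 0x34400000
  top 7b → 0x1a → add [RR]
  rd@[24:23]=0x0 ⇒ a
  rs@[22:21]=0x2 ⇒ c

a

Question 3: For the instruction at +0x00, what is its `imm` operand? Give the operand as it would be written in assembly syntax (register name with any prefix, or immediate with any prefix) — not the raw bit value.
$3459682

[00] 62 ca b4 bf → 0xbfb4ca62
  top 7b → 0x5f → set [RI]
  rd@[24:23]=0x3 ⇒ d
  imm@[22:0]=0x34ca62 ⇒ $3459682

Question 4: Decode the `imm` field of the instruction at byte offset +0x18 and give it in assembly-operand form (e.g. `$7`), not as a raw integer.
@+18  little-endian(26 0c 3a 7a) = 0x7a3a0c26
  top 7b → 0x3d → cpi [RI]
  rd@[24:23]=0x0 ⇒ a
  imm@[22:0]=0x3a0c26 ⇒ $3804198

$3804198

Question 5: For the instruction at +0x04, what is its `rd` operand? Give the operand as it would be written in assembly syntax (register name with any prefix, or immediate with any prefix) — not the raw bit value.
[04] 00 00 00 9a → 0x9a000000
  top 7b → 0x4d → psh [R]
  [24:23] rd=0 = a

a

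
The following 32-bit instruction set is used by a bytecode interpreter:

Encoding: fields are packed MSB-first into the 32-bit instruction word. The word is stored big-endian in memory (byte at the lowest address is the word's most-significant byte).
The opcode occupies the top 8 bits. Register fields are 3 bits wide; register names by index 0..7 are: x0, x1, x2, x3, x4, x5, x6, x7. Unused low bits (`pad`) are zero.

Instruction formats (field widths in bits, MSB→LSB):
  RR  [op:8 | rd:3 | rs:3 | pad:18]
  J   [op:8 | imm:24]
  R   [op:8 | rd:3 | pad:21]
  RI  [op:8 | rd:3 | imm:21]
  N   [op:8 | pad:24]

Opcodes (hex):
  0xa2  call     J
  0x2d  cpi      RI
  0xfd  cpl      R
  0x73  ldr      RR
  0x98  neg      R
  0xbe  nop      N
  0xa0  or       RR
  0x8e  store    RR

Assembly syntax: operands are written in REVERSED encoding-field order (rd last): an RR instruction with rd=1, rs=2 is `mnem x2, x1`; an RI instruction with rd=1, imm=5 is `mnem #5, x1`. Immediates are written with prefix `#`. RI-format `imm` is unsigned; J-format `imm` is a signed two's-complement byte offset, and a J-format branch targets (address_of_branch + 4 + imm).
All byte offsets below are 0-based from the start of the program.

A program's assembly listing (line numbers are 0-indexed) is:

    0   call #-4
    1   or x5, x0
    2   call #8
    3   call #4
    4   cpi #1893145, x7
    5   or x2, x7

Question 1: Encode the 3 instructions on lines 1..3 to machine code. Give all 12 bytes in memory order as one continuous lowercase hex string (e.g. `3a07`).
a0140000a2000008a2000004

L1: or op=0xa0:8|rd=0:3|rs=5:3|pad=0:18 ⇒ 0xa0140000 ⇒ big a0 14 00 00
L2: call op=0xa2:8|imm=8:24 ⇒ 0xa2000008 ⇒ big a2 00 00 08
L3: call op=0xa2:8|imm=4:24 ⇒ 0xa2000004 ⇒ big a2 00 00 04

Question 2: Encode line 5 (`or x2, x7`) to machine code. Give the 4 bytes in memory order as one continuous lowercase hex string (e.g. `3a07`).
a0e80000

line 5 (or): pack op=0xa0:8|rd=7:3|rs=2:3|pad=0:18 = 0xa0e80000; big→ a0 e8 00 00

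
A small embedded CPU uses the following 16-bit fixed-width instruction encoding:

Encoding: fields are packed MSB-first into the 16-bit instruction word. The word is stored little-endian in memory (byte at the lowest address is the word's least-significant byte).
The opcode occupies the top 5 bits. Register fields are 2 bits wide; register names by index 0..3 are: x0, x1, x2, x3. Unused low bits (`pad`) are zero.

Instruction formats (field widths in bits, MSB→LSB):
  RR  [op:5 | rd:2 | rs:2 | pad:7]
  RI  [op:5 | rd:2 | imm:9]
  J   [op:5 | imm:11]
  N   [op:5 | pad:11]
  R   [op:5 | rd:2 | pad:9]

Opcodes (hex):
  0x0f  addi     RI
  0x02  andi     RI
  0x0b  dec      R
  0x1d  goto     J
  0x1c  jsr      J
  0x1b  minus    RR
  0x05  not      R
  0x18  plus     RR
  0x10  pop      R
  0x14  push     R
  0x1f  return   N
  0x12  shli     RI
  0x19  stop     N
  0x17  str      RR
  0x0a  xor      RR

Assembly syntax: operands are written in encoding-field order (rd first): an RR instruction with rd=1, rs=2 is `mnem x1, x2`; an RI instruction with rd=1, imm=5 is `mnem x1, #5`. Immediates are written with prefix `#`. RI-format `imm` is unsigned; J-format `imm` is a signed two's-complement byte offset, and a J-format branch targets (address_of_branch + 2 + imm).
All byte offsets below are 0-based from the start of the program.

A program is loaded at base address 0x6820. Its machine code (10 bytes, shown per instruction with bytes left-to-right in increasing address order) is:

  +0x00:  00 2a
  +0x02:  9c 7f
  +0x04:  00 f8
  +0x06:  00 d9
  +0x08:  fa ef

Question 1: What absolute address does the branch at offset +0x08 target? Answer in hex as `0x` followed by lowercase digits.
0x6824

+0x08: fa ef ⇒ word 0xeffa (little)
  op=0xeffa>>11=0x1d ⇒ goto (J)
  [10:0] imm=2042 (s11→-6) = #-6
  target = base 0x6820 + off 0x08 + 2 + imm -6 = 0x6824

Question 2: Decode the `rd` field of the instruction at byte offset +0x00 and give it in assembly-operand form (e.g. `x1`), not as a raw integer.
x1

+0x00: 00 2a ⇒ word 0x2a00 (little)
  op=0x2a00>>11=0x5 ⇒ not (R)
  rd: (w>>9)&0x3=0x1 → x1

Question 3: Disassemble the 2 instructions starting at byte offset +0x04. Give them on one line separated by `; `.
off 0x04: read 00 f8 as little → 0xf800
  op=0xf800>>11=0x1f ⇒ return (N)
off 0x06: read 00 d9 as little → 0xd900
  op=0xd900>>11=0x1b ⇒ minus (RR)
  rd@[10:9]=0x0 ⇒ x0
  rs@[8:7]=0x2 ⇒ x2

return; minus x0, x2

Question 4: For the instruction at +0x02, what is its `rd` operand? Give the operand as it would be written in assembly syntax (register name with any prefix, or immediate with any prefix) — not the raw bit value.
[02] 9c 7f → 0x7f9c
  op=0x7f9c>>11=0xf ⇒ addi (RI)
  [10:9] rd=3 = x3
  [8:0] imm=412 = #412

x3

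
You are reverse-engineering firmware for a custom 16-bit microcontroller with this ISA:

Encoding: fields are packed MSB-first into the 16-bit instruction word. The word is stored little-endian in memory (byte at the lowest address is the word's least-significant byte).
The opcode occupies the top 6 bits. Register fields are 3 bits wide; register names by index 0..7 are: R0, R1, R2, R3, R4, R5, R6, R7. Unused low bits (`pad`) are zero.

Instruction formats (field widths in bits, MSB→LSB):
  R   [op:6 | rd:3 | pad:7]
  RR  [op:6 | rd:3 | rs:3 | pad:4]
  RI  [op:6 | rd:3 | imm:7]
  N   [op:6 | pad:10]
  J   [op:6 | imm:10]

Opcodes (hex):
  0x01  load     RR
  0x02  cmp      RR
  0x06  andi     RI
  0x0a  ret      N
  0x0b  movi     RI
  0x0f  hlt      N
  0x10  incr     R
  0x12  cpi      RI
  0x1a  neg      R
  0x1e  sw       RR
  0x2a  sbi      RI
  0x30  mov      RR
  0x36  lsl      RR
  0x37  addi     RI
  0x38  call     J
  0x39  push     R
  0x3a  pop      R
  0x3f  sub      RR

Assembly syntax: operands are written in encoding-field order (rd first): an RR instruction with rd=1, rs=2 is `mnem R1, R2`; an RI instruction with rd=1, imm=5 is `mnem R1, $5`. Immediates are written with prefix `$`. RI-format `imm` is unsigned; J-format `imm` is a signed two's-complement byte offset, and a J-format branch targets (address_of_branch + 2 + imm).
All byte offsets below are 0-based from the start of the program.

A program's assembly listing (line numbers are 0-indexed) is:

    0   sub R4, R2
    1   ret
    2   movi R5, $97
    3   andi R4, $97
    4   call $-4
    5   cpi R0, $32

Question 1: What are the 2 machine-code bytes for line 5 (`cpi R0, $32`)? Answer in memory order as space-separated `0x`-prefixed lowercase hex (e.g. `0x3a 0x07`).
line 5 (cpi): pack op=0x12:6|rd=0:3|imm=32:7 = 0x4820; little→ 20 48

0x20 0x48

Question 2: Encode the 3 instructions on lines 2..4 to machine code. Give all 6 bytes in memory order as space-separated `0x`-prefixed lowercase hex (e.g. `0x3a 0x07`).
L2: movi op=0xb:6|rd=5:3|imm=97:7 ⇒ 0x2ee1 ⇒ little e1 2e
L3: andi op=0x6:6|rd=4:3|imm=97:7 ⇒ 0x1a61 ⇒ little 61 1a
L4: call op=0x38:6|imm=-4:10 ⇒ 0xe3fc ⇒ little fc e3

0xe1 0x2e 0x61 0x1a 0xfc 0xe3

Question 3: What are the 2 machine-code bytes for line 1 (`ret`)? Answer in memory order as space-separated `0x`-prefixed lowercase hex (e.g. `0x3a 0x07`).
1. ret fields op=0xa:6|pad=0:10 → word 2800h → 00 28

0x00 0x28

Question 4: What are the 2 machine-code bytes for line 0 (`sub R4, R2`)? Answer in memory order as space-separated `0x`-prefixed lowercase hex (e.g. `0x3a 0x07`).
0x20 0xfe

0. sub fields op=0x3f:6|rd=4:3|rs=2:3|pad=0:4 → word fe20h → 20 fe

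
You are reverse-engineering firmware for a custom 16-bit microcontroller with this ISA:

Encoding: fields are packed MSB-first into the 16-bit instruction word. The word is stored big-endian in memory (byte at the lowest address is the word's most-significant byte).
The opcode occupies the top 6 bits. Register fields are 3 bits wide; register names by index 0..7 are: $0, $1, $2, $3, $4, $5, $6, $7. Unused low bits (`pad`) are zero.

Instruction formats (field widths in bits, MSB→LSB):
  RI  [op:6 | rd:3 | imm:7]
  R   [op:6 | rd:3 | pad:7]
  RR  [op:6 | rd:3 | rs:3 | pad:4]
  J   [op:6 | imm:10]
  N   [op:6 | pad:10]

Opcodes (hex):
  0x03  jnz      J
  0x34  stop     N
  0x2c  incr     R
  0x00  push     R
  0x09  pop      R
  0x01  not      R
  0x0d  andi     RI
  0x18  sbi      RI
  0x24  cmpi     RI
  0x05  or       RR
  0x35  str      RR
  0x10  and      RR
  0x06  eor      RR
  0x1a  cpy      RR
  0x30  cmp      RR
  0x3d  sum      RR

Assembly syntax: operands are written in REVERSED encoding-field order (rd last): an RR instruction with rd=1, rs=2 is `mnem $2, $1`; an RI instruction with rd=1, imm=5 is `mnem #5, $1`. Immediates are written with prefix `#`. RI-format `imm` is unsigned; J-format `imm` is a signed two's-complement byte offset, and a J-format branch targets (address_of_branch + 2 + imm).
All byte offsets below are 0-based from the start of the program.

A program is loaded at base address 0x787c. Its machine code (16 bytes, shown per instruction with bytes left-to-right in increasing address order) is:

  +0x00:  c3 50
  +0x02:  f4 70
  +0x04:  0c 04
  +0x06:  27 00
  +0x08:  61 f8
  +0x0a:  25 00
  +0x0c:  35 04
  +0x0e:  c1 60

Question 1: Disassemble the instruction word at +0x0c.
+0x0c: 35 04 ⇒ word 0x3504 (big)
  op=0x3504>>10=0xd ⇒ andi (RI)
  [9:7] rd=2 = $2
  [6:0] imm=4 = #4

andi #4, $2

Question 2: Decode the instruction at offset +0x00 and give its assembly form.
cmp $5, $6

@+00  big-endian(c3 50) = 0xc350
  op=0xc350>>10=0x30 ⇒ cmp (RR)
  rd: (w>>7)&0x7=0x6 → $6
  rs: (w>>4)&0x7=0x5 → $5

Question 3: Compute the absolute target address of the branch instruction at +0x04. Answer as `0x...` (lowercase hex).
0x7886

[04] 0c 04 → 0x0c04
  top 6b → 0x3 → jnz [J]
  [9:0] imm=4 = #4
  target = base 0x787c + off 0x04 + 2 + imm 4 = 0x7886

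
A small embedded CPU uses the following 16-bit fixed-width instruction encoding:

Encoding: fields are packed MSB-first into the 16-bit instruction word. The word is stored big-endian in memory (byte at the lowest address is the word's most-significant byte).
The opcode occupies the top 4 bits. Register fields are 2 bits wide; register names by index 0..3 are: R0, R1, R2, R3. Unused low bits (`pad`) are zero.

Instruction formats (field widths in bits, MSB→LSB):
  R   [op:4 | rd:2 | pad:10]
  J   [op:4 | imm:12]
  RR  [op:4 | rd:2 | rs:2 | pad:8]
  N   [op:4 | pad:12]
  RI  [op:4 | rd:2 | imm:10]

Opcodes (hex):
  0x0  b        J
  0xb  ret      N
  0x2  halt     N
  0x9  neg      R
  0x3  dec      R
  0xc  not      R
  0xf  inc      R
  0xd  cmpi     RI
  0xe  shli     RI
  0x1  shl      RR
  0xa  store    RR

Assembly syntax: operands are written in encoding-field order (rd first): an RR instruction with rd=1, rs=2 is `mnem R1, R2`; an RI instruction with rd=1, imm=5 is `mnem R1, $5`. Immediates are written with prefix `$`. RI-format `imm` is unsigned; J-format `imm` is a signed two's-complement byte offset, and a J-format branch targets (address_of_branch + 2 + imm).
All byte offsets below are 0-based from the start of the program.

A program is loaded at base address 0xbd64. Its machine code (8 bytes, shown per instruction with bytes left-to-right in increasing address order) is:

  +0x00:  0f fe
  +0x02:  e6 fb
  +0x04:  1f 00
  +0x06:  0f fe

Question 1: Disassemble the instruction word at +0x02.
[02] e6 fb → 0xe6fb
  op=0xe6fb>>12=0xe ⇒ shli (RI)
  [11:10] rd=1 = R1
  [9:0] imm=763 = $763

shli R1, $763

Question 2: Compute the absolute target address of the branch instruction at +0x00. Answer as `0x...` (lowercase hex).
0xbd64

[00] 0f fe → 0x0ffe
  op=0x0ffe>>12=0x0 ⇒ b (J)
  [11:0] imm=4094 (s12→-2) = $-2
  target = base 0xbd64 + off 0x00 + 2 + imm -2 = 0xbd64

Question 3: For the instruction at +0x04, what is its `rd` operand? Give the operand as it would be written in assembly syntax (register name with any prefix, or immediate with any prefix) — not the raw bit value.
[04] 1f 00 → 0x1f00
  opcode bits[15:12]=0x1: shl/RR
  rd@[11:10]=0x3 ⇒ R3
  rs@[9:8]=0x3 ⇒ R3

R3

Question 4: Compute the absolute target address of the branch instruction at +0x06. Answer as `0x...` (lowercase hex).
off 0x06: read 0f fe as big → 0x0ffe
  op=0x0ffe>>12=0x0 ⇒ b (J)
  [11:0] imm=4094 (s12→-2) = $-2
  target = base 0xbd64 + off 0x06 + 2 + imm -2 = 0xbd6a

0xbd6a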